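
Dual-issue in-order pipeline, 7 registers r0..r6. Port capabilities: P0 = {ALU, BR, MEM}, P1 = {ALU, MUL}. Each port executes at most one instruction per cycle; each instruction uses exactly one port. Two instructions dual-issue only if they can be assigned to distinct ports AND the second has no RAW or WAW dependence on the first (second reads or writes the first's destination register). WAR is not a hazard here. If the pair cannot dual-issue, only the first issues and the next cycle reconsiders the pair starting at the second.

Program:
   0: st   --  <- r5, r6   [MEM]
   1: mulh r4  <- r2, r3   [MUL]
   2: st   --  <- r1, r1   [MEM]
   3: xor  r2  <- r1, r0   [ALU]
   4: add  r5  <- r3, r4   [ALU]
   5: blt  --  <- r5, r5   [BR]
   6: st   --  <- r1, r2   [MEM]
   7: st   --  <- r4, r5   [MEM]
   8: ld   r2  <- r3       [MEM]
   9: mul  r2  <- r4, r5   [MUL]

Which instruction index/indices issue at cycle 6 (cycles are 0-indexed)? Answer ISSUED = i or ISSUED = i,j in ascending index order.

#0 head=0: st mulh i0,i1 pair
#1 head=2: st xor i2,i3 pair
#2 head=4: add i4 RAW r5
#3 head=5: blt i5 no-port BR/MEM
#4 head=6: st i6 no-port MEM/MEM
#5 head=7: st i7 no-port MEM/MEM
#6 head=8: ld i8 WAW r2
#7 head=9: mul i9 tail

ISSUED = 8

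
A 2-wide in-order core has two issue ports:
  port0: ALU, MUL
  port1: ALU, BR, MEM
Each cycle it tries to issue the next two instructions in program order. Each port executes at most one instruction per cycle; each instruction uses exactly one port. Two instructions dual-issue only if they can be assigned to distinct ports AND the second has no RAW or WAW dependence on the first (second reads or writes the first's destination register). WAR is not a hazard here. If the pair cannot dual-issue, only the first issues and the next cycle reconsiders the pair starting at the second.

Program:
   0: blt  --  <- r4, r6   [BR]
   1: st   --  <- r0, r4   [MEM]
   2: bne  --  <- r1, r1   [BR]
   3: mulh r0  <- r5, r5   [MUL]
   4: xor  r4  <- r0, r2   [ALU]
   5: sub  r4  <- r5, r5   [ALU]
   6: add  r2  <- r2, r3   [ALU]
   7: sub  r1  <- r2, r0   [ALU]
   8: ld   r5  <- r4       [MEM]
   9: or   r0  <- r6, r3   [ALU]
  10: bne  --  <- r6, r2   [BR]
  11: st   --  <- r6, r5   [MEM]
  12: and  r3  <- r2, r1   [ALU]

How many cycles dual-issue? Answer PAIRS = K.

PAIRS = 5

c0: i0 blt  no-port BR/MEM
c1: i1 st  no-port MEM/BR
c2: i2/i3 bne/mulh  2-wide
c3: i4 xor  WAW r4
c4: i5/i6 sub/add  2-wide
c5: i7/i8 sub/ld  2-wide
c6: i9/i10 or/bne  2-wide
c7: i11/i12 st/and  2-wide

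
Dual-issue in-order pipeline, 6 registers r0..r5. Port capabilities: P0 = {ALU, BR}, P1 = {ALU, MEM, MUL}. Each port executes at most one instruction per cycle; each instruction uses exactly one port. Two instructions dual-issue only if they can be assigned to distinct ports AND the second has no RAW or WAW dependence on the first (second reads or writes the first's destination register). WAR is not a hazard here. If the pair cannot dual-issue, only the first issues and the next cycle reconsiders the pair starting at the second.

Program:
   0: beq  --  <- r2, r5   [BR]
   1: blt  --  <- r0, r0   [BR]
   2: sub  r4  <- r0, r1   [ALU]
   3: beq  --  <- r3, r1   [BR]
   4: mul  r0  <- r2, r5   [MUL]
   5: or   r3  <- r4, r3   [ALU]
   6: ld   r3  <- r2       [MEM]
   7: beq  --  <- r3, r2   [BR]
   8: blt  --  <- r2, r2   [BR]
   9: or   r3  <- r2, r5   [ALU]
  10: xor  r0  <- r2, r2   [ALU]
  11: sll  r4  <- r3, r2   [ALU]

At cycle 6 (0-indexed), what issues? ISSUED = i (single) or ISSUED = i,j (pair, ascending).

ISSUED = 8,9

c0: i0 beq  no-port BR/BR
c1: i1+i2 blt+sub  pair
c2: i3+i4 beq+mul  pair
c3: i5 or  WAW r3
c4: i6 ld  RAW r3
c5: i7 beq  no-port BR/BR
c6: i8+i9 blt+or  pair
c7: i10+i11 xor+sll  pair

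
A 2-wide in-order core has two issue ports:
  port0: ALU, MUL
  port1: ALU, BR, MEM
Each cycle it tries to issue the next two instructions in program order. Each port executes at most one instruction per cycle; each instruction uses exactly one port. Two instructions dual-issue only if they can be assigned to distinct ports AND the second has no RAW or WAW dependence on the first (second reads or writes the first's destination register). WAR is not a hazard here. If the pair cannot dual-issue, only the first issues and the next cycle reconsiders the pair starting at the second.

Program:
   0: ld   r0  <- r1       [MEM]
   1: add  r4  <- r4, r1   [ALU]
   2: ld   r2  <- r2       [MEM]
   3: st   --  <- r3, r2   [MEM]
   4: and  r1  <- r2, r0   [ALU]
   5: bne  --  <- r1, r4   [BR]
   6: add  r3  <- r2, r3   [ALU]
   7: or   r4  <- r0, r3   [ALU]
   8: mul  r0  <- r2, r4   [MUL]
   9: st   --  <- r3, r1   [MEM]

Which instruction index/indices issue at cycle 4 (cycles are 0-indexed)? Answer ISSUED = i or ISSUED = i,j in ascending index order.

ISSUED = 7

  cy0 -> i0,i1 (ld+add) pair
  cy1 -> i2 (ld) no-port MEM/MEM
  cy2 -> i3,i4 (st+and) pair
  cy3 -> i5,i6 (bne+add) pair
  cy4 -> i7 (or) RAW r4
  cy5 -> i8,i9 (mul+st) pair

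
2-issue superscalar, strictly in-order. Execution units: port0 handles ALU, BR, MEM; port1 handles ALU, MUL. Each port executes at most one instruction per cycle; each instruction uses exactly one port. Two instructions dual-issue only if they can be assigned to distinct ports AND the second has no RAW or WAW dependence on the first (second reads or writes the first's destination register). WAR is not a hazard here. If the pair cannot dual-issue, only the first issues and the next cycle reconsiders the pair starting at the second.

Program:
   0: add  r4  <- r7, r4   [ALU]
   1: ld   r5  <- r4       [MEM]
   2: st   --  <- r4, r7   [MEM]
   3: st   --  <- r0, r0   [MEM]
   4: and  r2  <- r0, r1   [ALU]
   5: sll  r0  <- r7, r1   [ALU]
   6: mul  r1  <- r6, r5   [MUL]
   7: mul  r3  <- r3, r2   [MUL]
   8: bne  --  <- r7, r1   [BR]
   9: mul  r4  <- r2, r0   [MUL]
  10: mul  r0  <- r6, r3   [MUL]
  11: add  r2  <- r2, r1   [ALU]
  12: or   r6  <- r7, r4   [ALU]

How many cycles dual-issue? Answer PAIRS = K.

PAIRS = 4

  cy0 -> i0 (add) RAW r4
  cy1 -> i1 (ld) no-port MEM/MEM
  cy2 -> i2 (st) no-port MEM/MEM
  cy3 -> i3&i4 (st;and) pair
  cy4 -> i5&i6 (sll;mul) pair
  cy5 -> i7&i8 (mul;bne) pair
  cy6 -> i9 (mul) no-port MUL/MUL
  cy7 -> i10&i11 (mul;add) pair
  cy8 -> i12 (or) tail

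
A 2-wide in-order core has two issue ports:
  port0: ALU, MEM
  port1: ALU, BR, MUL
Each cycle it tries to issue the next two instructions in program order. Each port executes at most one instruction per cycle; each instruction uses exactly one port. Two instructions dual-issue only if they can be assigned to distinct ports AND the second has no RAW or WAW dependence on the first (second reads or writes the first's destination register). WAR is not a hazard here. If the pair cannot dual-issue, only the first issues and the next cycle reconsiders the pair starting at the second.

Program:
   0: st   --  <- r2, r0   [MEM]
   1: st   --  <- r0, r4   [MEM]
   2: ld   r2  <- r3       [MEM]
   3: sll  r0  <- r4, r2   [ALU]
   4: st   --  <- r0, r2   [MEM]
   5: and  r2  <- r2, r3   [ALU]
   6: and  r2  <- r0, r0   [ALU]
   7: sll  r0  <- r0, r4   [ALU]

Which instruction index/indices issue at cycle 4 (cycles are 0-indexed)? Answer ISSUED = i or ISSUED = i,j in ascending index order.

ISSUED = 4,5

c0: i0 st.MEM  no-port MEM/MEM
c1: i1 st.MEM  no-port MEM/MEM
c2: i2 ld.MEM  RAW r2
c3: i3 sll.ALU  RAW r0
c4: i4&i5 st.MEM and.ALU  pair
c5: i6&i7 and.ALU sll.ALU  pair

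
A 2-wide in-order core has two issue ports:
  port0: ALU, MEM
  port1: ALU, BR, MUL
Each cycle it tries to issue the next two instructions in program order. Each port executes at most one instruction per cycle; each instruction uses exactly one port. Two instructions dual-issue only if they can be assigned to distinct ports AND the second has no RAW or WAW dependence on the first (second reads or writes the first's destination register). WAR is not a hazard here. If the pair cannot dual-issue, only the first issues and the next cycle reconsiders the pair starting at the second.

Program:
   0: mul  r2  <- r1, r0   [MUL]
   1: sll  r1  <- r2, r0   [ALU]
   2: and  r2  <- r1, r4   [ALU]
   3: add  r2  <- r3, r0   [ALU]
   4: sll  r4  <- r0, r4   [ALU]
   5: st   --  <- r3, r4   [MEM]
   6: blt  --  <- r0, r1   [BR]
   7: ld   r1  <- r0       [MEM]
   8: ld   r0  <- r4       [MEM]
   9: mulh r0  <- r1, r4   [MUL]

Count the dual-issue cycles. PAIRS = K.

PAIRS = 2

  cy0 -> i0 (mul) RAW r2
  cy1 -> i1 (sll) RAW r1
  cy2 -> i2 (and) WAW r2
  cy3 -> i3,i4 (add;sll) 2-wide
  cy4 -> i5,i6 (st;blt) 2-wide
  cy5 -> i7 (ld) no-port MEM/MEM
  cy6 -> i8 (ld) WAW r0
  cy7 -> i9 (mulh) tail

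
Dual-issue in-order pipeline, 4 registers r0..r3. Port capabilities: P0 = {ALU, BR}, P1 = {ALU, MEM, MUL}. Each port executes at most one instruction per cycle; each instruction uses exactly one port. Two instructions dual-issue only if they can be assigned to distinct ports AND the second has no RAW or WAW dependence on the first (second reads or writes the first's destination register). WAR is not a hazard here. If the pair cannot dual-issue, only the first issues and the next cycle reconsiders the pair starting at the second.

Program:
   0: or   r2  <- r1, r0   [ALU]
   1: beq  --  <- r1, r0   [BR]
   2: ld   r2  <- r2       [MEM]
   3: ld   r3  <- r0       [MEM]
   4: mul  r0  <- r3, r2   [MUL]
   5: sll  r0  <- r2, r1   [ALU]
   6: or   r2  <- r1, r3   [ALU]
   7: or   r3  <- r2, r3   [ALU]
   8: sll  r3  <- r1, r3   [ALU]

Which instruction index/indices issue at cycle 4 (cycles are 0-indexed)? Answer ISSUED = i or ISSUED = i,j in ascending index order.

ISSUED = 5,6

[0] i0+i1  or beq  -- dual
[1] i2  ld  -- no-port MEM/MEM
[2] i3  ld  -- no-port MEM/MUL
[3] i4  mul  -- WAW r0
[4] i5+i6  sll or  -- dual
[5] i7  or  -- RAW+WAW r3
[6] i8  sll  -- tail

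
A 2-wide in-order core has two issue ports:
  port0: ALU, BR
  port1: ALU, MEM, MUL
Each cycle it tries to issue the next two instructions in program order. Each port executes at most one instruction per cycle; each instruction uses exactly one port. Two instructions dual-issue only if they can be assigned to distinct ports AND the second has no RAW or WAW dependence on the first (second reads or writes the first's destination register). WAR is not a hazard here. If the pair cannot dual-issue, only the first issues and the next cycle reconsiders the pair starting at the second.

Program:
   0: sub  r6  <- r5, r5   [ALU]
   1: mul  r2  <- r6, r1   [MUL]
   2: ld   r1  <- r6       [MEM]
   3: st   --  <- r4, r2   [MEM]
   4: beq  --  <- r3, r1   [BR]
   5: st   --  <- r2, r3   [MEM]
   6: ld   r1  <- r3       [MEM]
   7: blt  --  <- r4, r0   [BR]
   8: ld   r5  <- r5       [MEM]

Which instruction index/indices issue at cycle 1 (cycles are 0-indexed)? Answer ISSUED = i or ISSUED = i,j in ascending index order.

t=0 i0:sub ; RAW r6
t=1 i1:mul ; no-port MUL/MEM
t=2 i2:ld ; no-port MEM/MEM
t=3 i3,i4:st beq ; pair
t=4 i5:st ; no-port MEM/MEM
t=5 i6,i7:ld blt ; pair
t=6 i8:ld ; tail

ISSUED = 1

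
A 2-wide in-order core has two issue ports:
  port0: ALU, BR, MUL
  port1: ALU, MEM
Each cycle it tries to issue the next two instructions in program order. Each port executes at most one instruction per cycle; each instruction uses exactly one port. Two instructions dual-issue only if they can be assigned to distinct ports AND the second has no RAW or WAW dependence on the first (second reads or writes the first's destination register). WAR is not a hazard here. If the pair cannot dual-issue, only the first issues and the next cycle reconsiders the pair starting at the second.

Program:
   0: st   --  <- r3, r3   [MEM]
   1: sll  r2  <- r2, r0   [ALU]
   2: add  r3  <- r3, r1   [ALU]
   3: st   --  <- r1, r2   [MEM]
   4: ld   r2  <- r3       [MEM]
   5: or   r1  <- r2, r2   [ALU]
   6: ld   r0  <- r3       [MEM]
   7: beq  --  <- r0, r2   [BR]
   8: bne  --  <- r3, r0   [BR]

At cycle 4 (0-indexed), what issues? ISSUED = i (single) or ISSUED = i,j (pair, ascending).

#0 head=0: st;sll i0&i1 pair
#1 head=2: add;st i2&i3 pair
#2 head=4: ld i4 RAW r2
#3 head=5: or;ld i5&i6 pair
#4 head=7: beq i7 no-port BR/BR
#5 head=8: bne i8 tail

ISSUED = 7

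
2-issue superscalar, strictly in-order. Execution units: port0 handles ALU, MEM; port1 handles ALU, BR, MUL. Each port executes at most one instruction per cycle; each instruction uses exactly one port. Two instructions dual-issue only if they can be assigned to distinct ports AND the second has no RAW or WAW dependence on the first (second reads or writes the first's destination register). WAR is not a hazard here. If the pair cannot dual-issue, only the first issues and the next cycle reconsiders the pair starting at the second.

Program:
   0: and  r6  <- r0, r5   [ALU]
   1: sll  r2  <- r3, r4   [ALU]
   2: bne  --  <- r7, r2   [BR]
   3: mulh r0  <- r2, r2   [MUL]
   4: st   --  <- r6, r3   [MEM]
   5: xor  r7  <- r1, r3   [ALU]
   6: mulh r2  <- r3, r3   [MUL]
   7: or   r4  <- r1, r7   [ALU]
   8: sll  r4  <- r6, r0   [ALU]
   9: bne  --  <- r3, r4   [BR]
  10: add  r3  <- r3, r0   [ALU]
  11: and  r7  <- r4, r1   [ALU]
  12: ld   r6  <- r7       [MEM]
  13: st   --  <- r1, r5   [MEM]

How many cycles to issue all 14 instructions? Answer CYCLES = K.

c0: i0,i1 and.ALU+sll.ALU  2-wide
c1: i2 bne.BR  no-port BR/MUL
c2: i3,i4 mulh.MUL+st.MEM  2-wide
c3: i5,i6 xor.ALU+mulh.MUL  2-wide
c4: i7 or.ALU  WAW r4
c5: i8 sll.ALU  RAW r4
c6: i9,i10 bne.BR+add.ALU  2-wide
c7: i11 and.ALU  RAW r7
c8: i12 ld.MEM  no-port MEM/MEM
c9: i13 st.MEM  tail

CYCLES = 10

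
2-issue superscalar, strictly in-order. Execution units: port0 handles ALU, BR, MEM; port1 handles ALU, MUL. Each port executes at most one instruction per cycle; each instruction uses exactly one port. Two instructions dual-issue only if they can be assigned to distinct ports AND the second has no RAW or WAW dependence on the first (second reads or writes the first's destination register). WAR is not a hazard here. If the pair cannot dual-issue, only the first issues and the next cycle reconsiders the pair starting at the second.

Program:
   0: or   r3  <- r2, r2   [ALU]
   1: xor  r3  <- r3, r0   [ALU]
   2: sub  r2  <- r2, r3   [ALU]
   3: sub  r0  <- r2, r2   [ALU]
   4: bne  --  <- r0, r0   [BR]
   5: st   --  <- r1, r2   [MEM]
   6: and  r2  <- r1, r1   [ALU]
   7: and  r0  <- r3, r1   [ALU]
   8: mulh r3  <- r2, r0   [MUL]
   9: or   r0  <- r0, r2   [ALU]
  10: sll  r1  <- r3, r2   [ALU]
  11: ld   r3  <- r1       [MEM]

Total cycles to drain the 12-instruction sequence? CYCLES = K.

CYCLES = 10

t=0 i0:or.ALU ; RAW+WAW r3
t=1 i1:xor.ALU ; RAW r3
t=2 i2:sub.ALU ; RAW r2
t=3 i3:sub.ALU ; RAW r0
t=4 i4:bne.BR ; no-port BR/MEM
t=5 i5&i6:st.MEM+and.ALU ; pair
t=6 i7:and.ALU ; RAW r0
t=7 i8&i9:mulh.MUL+or.ALU ; pair
t=8 i10:sll.ALU ; RAW r1
t=9 i11:ld.MEM ; tail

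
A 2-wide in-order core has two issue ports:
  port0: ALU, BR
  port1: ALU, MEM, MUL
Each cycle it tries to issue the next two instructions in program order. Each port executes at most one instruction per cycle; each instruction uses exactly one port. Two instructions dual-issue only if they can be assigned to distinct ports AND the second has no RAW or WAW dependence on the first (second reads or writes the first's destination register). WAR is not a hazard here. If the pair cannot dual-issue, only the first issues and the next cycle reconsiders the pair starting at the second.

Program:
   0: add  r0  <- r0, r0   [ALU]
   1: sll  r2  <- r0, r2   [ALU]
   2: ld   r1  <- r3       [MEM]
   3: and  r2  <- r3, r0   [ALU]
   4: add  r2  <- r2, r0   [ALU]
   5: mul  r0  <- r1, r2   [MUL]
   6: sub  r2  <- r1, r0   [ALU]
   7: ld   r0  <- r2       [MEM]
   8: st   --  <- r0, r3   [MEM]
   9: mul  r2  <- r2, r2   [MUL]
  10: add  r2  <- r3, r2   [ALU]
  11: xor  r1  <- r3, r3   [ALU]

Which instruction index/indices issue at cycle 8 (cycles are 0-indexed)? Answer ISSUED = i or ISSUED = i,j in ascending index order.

ISSUED = 9

t=0 i0:add.ALU ; RAW r0
t=1 i1&i2:sll.ALU;ld.MEM ; dual
t=2 i3:and.ALU ; RAW+WAW r2
t=3 i4:add.ALU ; RAW r2
t=4 i5:mul.MUL ; RAW r0
t=5 i6:sub.ALU ; RAW r2
t=6 i7:ld.MEM ; no-port MEM/MEM
t=7 i8:st.MEM ; no-port MEM/MUL
t=8 i9:mul.MUL ; RAW+WAW r2
t=9 i10&i11:add.ALU;xor.ALU ; dual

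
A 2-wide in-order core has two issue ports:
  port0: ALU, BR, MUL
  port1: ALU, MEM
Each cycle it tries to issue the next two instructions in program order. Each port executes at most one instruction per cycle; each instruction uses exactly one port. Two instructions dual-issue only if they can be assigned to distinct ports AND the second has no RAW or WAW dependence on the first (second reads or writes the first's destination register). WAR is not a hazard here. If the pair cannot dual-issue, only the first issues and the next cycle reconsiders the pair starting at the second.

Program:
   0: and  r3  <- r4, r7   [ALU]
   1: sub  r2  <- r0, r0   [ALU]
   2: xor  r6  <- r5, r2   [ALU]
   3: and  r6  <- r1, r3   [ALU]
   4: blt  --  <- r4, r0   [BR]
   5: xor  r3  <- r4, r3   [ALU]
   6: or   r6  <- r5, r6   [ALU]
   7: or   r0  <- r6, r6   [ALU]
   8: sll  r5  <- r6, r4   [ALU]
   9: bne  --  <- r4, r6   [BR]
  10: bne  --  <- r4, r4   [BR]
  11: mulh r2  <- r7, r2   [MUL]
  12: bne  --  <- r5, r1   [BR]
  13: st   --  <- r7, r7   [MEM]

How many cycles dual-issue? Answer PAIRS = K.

  cy0 -> i0,i1 (and+sub) 2-wide
  cy1 -> i2 (xor) WAW r6
  cy2 -> i3,i4 (and+blt) 2-wide
  cy3 -> i5,i6 (xor+or) 2-wide
  cy4 -> i7,i8 (or+sll) 2-wide
  cy5 -> i9 (bne) no-port BR/BR
  cy6 -> i10 (bne) no-port BR/MUL
  cy7 -> i11 (mulh) no-port MUL/BR
  cy8 -> i12,i13 (bne+st) 2-wide

PAIRS = 5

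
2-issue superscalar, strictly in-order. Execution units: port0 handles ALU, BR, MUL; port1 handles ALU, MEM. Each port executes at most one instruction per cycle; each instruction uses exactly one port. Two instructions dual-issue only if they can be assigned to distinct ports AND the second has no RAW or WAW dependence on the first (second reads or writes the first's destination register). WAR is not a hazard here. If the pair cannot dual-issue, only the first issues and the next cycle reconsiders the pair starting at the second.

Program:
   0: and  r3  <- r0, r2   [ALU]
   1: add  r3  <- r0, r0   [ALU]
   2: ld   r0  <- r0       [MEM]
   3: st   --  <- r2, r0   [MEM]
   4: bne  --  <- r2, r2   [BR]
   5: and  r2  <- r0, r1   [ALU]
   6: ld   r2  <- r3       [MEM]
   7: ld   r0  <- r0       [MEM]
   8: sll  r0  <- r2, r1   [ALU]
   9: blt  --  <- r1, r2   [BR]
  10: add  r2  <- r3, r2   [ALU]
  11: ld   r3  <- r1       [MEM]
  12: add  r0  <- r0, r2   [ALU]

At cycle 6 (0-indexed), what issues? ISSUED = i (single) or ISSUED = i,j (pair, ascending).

ISSUED = 8,9

#0 head=0: and.ALU i0 WAW r3
#1 head=1: add.ALU/ld.MEM i1,i2 2-wide
#2 head=3: st.MEM/bne.BR i3,i4 2-wide
#3 head=5: and.ALU i5 WAW r2
#4 head=6: ld.MEM i6 no-port MEM/MEM
#5 head=7: ld.MEM i7 WAW r0
#6 head=8: sll.ALU/blt.BR i8,i9 2-wide
#7 head=10: add.ALU/ld.MEM i10,i11 2-wide
#8 head=12: add.ALU i12 tail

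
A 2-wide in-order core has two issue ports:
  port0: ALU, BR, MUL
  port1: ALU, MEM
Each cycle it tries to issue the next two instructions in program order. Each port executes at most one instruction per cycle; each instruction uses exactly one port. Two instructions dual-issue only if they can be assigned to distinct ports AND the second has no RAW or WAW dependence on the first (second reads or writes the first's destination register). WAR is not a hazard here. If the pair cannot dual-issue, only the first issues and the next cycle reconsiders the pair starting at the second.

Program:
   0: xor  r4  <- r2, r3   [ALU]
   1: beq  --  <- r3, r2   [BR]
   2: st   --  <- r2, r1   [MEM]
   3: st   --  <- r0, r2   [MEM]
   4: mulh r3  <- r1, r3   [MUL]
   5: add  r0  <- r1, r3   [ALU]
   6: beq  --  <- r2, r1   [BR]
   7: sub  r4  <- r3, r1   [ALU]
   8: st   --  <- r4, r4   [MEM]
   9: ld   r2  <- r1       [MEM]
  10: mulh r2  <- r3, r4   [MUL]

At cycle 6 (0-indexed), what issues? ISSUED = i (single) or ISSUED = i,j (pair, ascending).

ISSUED = 9

  cy0 -> i0/i1 (xor.ALU/beq.BR) pair
  cy1 -> i2 (st.MEM) no-port MEM/MEM
  cy2 -> i3/i4 (st.MEM/mulh.MUL) pair
  cy3 -> i5/i6 (add.ALU/beq.BR) pair
  cy4 -> i7 (sub.ALU) RAW r4
  cy5 -> i8 (st.MEM) no-port MEM/MEM
  cy6 -> i9 (ld.MEM) WAW r2
  cy7 -> i10 (mulh.MUL) tail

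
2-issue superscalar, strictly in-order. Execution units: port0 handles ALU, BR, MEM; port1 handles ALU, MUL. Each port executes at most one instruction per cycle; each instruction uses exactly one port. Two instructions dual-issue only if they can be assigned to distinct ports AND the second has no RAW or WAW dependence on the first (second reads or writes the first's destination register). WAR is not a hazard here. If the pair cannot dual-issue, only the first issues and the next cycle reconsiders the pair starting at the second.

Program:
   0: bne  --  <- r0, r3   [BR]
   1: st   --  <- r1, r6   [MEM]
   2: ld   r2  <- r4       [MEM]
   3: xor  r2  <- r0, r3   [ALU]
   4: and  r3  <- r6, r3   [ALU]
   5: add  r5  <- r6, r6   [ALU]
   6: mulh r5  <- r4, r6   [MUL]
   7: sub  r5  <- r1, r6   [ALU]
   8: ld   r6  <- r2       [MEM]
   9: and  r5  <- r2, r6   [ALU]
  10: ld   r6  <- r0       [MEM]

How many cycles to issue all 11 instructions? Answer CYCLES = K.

#0 head=0: bne.BR i0 no-port BR/MEM
#1 head=1: st.MEM i1 no-port MEM/MEM
#2 head=2: ld.MEM i2 WAW r2
#3 head=3: xor.ALU+and.ALU i3&i4 2-wide
#4 head=5: add.ALU i5 WAW r5
#5 head=6: mulh.MUL i6 WAW r5
#6 head=7: sub.ALU+ld.MEM i7&i8 2-wide
#7 head=9: and.ALU+ld.MEM i9&i10 2-wide

CYCLES = 8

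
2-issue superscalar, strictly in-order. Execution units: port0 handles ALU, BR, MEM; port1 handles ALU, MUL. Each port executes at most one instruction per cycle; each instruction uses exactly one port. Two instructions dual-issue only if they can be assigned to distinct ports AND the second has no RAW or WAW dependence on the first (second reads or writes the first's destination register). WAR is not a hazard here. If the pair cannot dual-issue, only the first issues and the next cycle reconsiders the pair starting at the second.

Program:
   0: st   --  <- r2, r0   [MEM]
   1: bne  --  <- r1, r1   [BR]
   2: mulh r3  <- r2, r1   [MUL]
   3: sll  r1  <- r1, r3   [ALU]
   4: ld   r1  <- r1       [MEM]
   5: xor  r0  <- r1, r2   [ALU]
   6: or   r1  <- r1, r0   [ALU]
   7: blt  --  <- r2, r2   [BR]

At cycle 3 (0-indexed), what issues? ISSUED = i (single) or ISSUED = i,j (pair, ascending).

ISSUED = 4

  cy0 -> i0 (st.MEM) no-port MEM/BR
  cy1 -> i1/i2 (bne.BR mulh.MUL) 2-wide
  cy2 -> i3 (sll.ALU) RAW+WAW r1
  cy3 -> i4 (ld.MEM) RAW r1
  cy4 -> i5 (xor.ALU) RAW r0
  cy5 -> i6/i7 (or.ALU blt.BR) 2-wide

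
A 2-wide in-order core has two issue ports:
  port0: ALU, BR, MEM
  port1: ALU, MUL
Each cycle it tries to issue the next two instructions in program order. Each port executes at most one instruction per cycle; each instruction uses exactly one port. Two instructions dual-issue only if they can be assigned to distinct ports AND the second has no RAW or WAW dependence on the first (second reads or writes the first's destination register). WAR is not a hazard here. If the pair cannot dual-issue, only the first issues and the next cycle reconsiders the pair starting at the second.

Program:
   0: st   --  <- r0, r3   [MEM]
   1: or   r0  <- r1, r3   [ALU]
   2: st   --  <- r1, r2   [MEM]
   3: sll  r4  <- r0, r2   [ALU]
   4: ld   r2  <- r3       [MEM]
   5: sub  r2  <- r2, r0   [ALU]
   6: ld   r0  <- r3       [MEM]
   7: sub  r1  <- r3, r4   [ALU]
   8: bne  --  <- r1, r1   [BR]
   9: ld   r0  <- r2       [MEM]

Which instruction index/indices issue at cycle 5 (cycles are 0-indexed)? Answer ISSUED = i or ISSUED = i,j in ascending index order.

0. st or @i0/i1  | dual
1. st sll @i2/i3  | dual
2. ld @i4  | RAW+WAW r2
3. sub ld @i5/i6  | dual
4. sub @i7  | RAW r1
5. bne @i8  | no-port BR/MEM
6. ld @i9  | tail

ISSUED = 8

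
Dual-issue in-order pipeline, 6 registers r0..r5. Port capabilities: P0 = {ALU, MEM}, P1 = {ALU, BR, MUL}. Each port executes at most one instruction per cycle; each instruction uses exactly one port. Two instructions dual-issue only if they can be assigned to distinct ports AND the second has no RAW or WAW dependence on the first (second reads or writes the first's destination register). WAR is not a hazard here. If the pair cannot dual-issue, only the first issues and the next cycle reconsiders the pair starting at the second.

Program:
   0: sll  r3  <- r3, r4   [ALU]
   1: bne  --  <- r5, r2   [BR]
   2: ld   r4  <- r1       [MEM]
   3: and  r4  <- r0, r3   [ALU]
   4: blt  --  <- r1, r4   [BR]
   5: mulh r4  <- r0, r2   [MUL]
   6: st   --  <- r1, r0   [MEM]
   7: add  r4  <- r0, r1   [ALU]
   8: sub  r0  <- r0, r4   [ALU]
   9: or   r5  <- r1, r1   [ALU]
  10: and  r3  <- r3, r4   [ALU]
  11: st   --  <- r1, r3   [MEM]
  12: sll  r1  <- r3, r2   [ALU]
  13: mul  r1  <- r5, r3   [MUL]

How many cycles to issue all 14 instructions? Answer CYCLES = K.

t=0 i0,i1:sll.ALU;bne.BR ; dual
t=1 i2:ld.MEM ; WAW r4
t=2 i3:and.ALU ; RAW r4
t=3 i4:blt.BR ; no-port BR/MUL
t=4 i5,i6:mulh.MUL;st.MEM ; dual
t=5 i7:add.ALU ; RAW r4
t=6 i8,i9:sub.ALU;or.ALU ; dual
t=7 i10:and.ALU ; RAW r3
t=8 i11,i12:st.MEM;sll.ALU ; dual
t=9 i13:mul.MUL ; tail

CYCLES = 10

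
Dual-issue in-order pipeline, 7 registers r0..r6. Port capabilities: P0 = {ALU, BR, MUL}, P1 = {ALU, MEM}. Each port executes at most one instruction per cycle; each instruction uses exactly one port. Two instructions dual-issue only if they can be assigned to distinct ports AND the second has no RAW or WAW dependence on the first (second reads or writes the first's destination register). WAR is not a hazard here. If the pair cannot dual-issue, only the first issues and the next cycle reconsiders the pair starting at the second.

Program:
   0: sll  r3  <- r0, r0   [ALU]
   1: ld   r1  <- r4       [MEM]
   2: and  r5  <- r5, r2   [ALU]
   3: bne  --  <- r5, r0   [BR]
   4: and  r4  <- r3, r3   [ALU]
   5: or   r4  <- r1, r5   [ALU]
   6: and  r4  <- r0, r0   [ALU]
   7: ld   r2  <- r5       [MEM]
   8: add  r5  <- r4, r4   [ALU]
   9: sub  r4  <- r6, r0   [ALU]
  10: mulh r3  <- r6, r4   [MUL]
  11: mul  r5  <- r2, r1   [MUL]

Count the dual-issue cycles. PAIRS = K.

#0 head=0: sll/ld i0&i1 2-wide
#1 head=2: and i2 RAW r5
#2 head=3: bne/and i3&i4 2-wide
#3 head=5: or i5 WAW r4
#4 head=6: and/ld i6&i7 2-wide
#5 head=8: add/sub i8&i9 2-wide
#6 head=10: mulh i10 no-port MUL/MUL
#7 head=11: mul i11 tail

PAIRS = 4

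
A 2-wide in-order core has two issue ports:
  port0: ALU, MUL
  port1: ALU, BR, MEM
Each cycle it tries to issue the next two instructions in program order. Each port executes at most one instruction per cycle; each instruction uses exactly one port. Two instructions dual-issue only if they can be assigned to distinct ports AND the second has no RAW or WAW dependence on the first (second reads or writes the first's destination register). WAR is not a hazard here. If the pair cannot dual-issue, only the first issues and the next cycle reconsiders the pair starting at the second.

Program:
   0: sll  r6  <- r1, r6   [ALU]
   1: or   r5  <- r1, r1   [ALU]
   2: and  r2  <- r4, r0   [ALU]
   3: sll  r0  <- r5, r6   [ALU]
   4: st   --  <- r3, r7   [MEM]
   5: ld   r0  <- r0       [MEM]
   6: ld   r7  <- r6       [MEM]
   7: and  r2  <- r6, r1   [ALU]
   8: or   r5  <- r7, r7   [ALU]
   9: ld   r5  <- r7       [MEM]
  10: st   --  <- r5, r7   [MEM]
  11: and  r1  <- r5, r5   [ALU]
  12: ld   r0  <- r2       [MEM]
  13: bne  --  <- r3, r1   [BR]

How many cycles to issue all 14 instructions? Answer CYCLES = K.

CYCLES = 10

t=0 i0&i1:sll.ALU;or.ALU ; pair
t=1 i2&i3:and.ALU;sll.ALU ; pair
t=2 i4:st.MEM ; no-port MEM/MEM
t=3 i5:ld.MEM ; no-port MEM/MEM
t=4 i6&i7:ld.MEM;and.ALU ; pair
t=5 i8:or.ALU ; WAW r5
t=6 i9:ld.MEM ; no-port MEM/MEM
t=7 i10&i11:st.MEM;and.ALU ; pair
t=8 i12:ld.MEM ; no-port MEM/BR
t=9 i13:bne.BR ; tail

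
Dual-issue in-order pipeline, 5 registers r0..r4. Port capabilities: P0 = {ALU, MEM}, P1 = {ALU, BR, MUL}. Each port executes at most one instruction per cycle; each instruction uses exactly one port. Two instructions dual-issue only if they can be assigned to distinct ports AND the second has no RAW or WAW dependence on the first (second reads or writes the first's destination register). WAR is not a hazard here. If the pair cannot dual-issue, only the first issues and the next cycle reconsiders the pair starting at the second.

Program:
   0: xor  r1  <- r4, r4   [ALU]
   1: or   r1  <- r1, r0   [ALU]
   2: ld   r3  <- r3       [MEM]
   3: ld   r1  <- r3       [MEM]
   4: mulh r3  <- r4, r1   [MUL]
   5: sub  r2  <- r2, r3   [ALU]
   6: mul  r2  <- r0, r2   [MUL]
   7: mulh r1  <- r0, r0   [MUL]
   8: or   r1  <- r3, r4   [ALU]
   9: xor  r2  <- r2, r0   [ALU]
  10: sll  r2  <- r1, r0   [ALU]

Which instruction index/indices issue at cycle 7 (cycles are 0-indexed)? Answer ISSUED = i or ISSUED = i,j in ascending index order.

  cy0 -> i0 (xor) RAW+WAW r1
  cy1 -> i1&i2 (or ld) dual
  cy2 -> i3 (ld) RAW r1
  cy3 -> i4 (mulh) RAW r3
  cy4 -> i5 (sub) RAW+WAW r2
  cy5 -> i6 (mul) no-port MUL/MUL
  cy6 -> i7 (mulh) WAW r1
  cy7 -> i8&i9 (or xor) dual
  cy8 -> i10 (sll) tail

ISSUED = 8,9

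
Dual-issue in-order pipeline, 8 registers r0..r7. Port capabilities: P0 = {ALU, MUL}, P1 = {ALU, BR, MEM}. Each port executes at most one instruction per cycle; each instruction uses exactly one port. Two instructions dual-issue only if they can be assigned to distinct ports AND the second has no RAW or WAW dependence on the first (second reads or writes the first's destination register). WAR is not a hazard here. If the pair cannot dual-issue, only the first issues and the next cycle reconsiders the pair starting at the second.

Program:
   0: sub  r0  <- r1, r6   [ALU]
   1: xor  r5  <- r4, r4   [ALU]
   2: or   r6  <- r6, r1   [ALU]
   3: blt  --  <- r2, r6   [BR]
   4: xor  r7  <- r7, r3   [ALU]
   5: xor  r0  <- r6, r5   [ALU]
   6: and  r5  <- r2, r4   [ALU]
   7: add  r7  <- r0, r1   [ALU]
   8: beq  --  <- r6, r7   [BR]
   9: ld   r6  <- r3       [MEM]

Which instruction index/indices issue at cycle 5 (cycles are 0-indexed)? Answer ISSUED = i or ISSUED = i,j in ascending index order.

c0: i0&i1 sub xor  2-wide
c1: i2 or  RAW r6
c2: i3&i4 blt xor  2-wide
c3: i5&i6 xor and  2-wide
c4: i7 add  RAW r7
c5: i8 beq  no-port BR/MEM
c6: i9 ld  tail

ISSUED = 8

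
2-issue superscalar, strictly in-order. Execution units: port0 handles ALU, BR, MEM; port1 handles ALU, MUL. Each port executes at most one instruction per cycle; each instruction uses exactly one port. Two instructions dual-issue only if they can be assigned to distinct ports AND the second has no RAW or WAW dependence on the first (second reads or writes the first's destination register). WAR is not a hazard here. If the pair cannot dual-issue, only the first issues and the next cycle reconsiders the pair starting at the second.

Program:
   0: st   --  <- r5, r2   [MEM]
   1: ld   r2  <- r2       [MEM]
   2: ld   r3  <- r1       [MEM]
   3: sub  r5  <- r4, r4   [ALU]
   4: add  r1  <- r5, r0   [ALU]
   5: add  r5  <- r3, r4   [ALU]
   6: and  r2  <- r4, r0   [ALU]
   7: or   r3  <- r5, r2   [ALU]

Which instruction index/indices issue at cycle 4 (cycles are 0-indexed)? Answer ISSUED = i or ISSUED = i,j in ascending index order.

[0] i0  st  -- no-port MEM/MEM
[1] i1  ld  -- no-port MEM/MEM
[2] i2,i3  ld sub  -- pair
[3] i4,i5  add add  -- pair
[4] i6  and  -- RAW r2
[5] i7  or  -- tail

ISSUED = 6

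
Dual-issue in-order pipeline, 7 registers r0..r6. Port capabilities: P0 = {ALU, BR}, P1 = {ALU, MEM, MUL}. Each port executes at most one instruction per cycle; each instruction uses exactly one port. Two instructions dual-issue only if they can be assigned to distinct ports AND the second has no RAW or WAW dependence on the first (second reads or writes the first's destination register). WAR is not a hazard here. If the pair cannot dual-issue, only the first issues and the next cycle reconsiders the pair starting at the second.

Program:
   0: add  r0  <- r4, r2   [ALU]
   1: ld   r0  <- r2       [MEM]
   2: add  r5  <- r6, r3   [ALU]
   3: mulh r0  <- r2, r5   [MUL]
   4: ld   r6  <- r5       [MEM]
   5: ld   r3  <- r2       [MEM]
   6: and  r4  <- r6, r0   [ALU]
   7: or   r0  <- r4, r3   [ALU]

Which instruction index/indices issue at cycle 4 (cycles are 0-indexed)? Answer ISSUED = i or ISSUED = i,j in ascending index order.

ISSUED = 5,6

#0 head=0: add i0 WAW r0
#1 head=1: ld add i1,i2 pair
#2 head=3: mulh i3 no-port MUL/MEM
#3 head=4: ld i4 no-port MEM/MEM
#4 head=5: ld and i5,i6 pair
#5 head=7: or i7 tail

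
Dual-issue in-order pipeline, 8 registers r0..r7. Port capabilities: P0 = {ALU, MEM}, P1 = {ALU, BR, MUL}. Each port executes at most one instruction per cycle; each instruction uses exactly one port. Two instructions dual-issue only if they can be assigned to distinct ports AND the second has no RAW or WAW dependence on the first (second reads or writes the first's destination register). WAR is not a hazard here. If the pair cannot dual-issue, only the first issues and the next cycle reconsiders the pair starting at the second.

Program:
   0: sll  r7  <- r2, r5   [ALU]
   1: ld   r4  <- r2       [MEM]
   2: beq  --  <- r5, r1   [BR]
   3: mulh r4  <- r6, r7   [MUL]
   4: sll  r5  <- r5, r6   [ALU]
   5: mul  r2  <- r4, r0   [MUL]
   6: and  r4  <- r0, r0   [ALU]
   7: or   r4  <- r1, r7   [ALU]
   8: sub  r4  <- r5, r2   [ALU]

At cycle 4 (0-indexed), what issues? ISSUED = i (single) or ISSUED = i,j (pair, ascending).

#0 head=0: sll.ALU;ld.MEM i0&i1 pair
#1 head=2: beq.BR i2 no-port BR/MUL
#2 head=3: mulh.MUL;sll.ALU i3&i4 pair
#3 head=5: mul.MUL;and.ALU i5&i6 pair
#4 head=7: or.ALU i7 WAW r4
#5 head=8: sub.ALU i8 tail

ISSUED = 7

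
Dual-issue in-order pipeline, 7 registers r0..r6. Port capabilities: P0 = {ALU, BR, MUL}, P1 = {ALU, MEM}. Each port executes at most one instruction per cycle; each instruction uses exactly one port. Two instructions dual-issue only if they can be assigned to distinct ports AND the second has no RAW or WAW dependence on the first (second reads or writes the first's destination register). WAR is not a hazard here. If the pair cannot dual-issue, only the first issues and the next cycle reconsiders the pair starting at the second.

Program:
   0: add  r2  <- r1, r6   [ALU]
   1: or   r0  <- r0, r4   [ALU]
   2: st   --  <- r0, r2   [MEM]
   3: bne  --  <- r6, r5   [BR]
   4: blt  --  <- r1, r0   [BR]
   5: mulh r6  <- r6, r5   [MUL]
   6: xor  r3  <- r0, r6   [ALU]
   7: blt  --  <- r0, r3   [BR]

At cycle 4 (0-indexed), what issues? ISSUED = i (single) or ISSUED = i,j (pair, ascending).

#0 head=0: add/or i0&i1 2-wide
#1 head=2: st/bne i2&i3 2-wide
#2 head=4: blt i4 no-port BR/MUL
#3 head=5: mulh i5 RAW r6
#4 head=6: xor i6 RAW r3
#5 head=7: blt i7 tail

ISSUED = 6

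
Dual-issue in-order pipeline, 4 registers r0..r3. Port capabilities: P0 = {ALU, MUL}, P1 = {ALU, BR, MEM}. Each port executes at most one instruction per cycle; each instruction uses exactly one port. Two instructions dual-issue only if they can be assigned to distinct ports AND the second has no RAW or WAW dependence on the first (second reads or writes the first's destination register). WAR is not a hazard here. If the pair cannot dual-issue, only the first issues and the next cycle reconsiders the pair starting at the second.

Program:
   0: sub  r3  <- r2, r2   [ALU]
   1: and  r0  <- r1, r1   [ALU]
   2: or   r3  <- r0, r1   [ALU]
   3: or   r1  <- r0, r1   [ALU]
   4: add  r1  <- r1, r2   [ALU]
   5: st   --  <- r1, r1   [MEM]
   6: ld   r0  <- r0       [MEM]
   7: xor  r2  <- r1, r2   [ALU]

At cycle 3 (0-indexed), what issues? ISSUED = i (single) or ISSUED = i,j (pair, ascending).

[0] i0/i1  sub.ALU/and.ALU  -- dual
[1] i2/i3  or.ALU/or.ALU  -- dual
[2] i4  add.ALU  -- RAW r1
[3] i5  st.MEM  -- no-port MEM/MEM
[4] i6/i7  ld.MEM/xor.ALU  -- dual

ISSUED = 5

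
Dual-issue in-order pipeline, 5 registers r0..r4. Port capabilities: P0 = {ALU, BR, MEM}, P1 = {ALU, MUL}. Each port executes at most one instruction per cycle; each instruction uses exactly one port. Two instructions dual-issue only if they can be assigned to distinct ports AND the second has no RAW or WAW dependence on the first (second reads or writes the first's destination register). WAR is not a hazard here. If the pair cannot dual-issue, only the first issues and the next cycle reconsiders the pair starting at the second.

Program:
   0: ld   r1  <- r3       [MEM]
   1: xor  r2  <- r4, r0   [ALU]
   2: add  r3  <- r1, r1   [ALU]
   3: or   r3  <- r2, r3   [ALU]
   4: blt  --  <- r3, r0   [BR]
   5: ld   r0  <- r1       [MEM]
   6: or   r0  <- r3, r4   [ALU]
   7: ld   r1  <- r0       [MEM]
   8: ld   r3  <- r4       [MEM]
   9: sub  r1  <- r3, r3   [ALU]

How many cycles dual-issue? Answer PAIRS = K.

t=0 i0,i1:ld.MEM+xor.ALU ; dual
t=1 i2:add.ALU ; RAW+WAW r3
t=2 i3:or.ALU ; RAW r3
t=3 i4:blt.BR ; no-port BR/MEM
t=4 i5:ld.MEM ; WAW r0
t=5 i6:or.ALU ; RAW r0
t=6 i7:ld.MEM ; no-port MEM/MEM
t=7 i8:ld.MEM ; RAW r3
t=8 i9:sub.ALU ; tail

PAIRS = 1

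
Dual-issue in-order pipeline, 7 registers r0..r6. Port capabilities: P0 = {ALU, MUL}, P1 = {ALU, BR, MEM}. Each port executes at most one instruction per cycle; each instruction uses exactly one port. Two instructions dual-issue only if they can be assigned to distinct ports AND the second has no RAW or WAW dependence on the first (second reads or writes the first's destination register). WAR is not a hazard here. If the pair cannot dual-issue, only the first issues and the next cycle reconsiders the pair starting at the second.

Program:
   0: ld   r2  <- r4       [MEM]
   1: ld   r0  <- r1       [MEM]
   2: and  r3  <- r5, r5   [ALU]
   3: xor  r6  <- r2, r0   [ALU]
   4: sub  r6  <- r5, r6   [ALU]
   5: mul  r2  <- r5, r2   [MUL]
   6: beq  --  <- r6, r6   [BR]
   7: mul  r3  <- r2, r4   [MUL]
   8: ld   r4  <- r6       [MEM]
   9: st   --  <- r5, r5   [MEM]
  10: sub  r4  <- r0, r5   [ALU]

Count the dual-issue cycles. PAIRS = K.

[0] i0  ld.MEM  -- no-port MEM/MEM
[1] i1/i2  ld.MEM/and.ALU  -- dual
[2] i3  xor.ALU  -- RAW+WAW r6
[3] i4/i5  sub.ALU/mul.MUL  -- dual
[4] i6/i7  beq.BR/mul.MUL  -- dual
[5] i8  ld.MEM  -- no-port MEM/MEM
[6] i9/i10  st.MEM/sub.ALU  -- dual

PAIRS = 4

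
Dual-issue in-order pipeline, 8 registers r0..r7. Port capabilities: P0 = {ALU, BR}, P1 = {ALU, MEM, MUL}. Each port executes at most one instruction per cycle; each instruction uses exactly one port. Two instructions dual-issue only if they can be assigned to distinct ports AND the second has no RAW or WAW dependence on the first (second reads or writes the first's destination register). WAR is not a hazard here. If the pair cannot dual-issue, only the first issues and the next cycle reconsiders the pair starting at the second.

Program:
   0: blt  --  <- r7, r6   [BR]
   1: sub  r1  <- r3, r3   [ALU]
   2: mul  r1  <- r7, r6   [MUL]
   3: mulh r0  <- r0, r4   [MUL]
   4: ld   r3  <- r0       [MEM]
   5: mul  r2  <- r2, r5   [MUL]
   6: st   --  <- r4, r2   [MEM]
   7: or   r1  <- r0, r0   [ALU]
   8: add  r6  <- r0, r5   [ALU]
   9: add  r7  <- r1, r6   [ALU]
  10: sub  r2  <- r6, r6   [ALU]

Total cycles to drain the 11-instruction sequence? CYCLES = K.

CYCLES = 8

c0: i0,i1 blt.BR/sub.ALU  pair
c1: i2 mul.MUL  no-port MUL/MUL
c2: i3 mulh.MUL  no-port MUL/MEM
c3: i4 ld.MEM  no-port MEM/MUL
c4: i5 mul.MUL  no-port MUL/MEM
c5: i6,i7 st.MEM/or.ALU  pair
c6: i8 add.ALU  RAW r6
c7: i9,i10 add.ALU/sub.ALU  pair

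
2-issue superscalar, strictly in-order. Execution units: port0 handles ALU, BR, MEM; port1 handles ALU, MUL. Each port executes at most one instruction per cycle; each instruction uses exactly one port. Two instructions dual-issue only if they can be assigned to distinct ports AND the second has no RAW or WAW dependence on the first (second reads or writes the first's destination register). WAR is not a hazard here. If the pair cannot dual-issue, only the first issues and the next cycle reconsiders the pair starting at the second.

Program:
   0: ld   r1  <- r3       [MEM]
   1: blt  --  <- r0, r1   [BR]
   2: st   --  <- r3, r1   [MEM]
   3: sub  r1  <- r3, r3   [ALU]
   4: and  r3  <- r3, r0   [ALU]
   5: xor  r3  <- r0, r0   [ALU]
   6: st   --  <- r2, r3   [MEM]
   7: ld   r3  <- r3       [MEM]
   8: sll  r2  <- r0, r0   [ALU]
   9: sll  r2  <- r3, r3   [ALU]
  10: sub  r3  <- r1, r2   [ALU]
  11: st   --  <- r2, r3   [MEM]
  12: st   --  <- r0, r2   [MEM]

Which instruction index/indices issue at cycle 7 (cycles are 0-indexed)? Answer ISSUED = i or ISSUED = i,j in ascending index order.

ISSUED = 9

0. ld.MEM @i0  | no-port MEM/BR
1. blt.BR @i1  | no-port BR/MEM
2. st.MEM sub.ALU @i2&i3  | dual
3. and.ALU @i4  | WAW r3
4. xor.ALU @i5  | RAW r3
5. st.MEM @i6  | no-port MEM/MEM
6. ld.MEM sll.ALU @i7&i8  | dual
7. sll.ALU @i9  | RAW r2
8. sub.ALU @i10  | RAW r3
9. st.MEM @i11  | no-port MEM/MEM
10. st.MEM @i12  | tail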